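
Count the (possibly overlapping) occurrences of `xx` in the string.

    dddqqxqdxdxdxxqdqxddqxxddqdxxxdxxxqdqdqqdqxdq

6

Sliding a length-2 window over the 45 characters (44 positions):
  position 13–14: xx
  position 22–23: xx
  position 28–29: xx
  position 29–30: xx
  position 32–33: xx
  position 33–34: xx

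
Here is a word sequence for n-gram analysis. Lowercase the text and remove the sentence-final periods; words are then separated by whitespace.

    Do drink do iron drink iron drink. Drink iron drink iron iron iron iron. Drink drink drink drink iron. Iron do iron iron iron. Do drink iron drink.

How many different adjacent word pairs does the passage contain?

28 tokens → 27 bigram windows in total.
Repeated bigrams (each contributes count−1 duplicates):
  iron iron: 6
  drink iron: 5
  iron drink: 5
  drink drink: 4
  do drink: 2
  do iron: 2
  iron do: 2
19 duplicate windows → 27 − 19 = 8 distinct.

8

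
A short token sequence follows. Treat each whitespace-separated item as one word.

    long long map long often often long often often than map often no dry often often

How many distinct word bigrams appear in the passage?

16 tokens → 15 bigram windows in total.
Repeated bigrams (each contributes count−1 duplicates):
  often often: 3
  long often: 2
3 duplicate windows → 15 − 3 = 12 distinct.

12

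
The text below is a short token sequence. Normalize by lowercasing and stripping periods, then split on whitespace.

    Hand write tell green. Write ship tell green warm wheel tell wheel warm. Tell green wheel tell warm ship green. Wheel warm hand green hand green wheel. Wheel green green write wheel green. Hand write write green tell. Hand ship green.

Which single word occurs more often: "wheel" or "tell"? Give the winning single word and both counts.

"wheel" (7 vs 6)

"wheel": 7 occurrences
"tell": 6 occurrences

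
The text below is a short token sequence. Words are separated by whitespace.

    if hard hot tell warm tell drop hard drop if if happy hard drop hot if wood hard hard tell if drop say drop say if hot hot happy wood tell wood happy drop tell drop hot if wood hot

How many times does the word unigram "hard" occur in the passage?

Scanning the 40 tokens for "hard":
  position 2: hard
  position 8: hard
  position 13: hard
  position 18: hard
  position 19: hard

5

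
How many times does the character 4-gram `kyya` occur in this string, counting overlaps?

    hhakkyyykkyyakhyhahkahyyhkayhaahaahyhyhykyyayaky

Sliding a length-4 window over the 48 characters (45 positions):
  position 10–13: kyya
  position 41–44: kyya

2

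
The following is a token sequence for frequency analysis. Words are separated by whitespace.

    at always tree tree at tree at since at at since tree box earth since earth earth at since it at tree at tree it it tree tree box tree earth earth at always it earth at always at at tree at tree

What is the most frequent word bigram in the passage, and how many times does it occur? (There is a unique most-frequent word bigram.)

"at tree", 5 times

Bigram frequencies (highest first):
  at tree: 5
  tree at: 4
  at always: 3
  at since: 3
  earth at: 3
  tree tree: 2
  … (19 more, each ≤ 2)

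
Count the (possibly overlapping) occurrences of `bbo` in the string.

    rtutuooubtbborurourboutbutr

1

Sliding a length-3 window over the 27 characters (25 positions):
  position 11–13: bbo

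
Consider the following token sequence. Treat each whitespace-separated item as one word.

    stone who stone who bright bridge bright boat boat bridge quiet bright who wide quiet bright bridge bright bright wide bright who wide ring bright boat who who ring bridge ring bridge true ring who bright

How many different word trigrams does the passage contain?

32

36 tokens → 34 trigram windows in total.
Repeated trigrams (each contributes count−1 duplicates):
  bright bridge bright: 2
  bright who wide: 2
2 duplicate windows → 34 − 2 = 32 distinct.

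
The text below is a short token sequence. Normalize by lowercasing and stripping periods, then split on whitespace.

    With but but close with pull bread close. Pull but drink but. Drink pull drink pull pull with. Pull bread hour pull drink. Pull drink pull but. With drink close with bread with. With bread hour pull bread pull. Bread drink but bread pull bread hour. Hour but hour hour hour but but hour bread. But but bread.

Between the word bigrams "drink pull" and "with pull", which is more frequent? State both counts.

"drink pull": 4 occurrences
"with pull": 2 occurrences

"drink pull" (4 vs 2)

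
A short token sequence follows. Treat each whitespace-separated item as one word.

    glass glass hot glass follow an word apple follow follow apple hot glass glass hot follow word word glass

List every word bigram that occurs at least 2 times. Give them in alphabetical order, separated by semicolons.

glass glass; glass hot; hot glass

Bigram counts meeting the condition (at least 2 times):
  glass glass: 2
  glass hot: 2
  hot glass: 2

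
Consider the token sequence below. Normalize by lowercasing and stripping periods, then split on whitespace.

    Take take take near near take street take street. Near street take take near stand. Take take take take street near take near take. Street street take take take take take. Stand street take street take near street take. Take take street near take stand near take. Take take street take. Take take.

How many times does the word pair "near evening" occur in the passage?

0

Scanning the 52 overlapping bigram windows for "near evening":
  (none found)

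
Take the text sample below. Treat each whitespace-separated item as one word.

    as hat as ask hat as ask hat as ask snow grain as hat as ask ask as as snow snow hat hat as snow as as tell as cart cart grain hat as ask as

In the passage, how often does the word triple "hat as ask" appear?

5

Scanning the 34 overlapping trigram windows for "hat as ask":
  position 2–4: hat as ask
  position 5–7: hat as ask
  position 8–10: hat as ask
  position 14–16: hat as ask
  position 33–35: hat as ask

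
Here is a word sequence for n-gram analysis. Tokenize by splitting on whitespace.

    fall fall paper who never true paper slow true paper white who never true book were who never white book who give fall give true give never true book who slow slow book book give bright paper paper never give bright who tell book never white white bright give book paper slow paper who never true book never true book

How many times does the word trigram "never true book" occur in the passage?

4

Scanning the 58 overlapping trigram windows for "never true book":
  position 13–15: never true book
  position 27–29: never true book
  position 55–57: never true book
  position 58–60: never true book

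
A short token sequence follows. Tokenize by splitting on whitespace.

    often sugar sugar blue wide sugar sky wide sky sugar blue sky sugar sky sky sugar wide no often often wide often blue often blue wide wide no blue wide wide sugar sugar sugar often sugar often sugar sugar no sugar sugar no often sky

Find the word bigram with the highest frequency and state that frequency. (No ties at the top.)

Bigram frequencies (highest first):
  sugar sugar: 5
  often sugar: 3
  blue wide: 3
  sky sugar: 3
  sugar blue: 2
  wide sugar: 2
  … (19 more, each ≤ 2)

"sugar sugar", 5 times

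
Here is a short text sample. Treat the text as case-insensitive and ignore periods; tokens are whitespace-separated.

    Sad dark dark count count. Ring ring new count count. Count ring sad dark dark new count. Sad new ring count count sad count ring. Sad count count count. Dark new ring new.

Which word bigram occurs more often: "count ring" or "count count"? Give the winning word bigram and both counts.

"count ring": 3 occurrences
"count count": 6 occurrences

"count count" (6 vs 3)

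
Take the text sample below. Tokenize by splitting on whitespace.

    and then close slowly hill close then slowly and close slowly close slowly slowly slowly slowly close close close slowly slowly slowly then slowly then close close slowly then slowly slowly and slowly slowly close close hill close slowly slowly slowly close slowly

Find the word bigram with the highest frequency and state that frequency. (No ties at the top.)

"slowly slowly", 9 times

Bigram frequencies (highest first):
  slowly slowly: 9
  close slowly: 7
  slowly close: 4
  close close: 4
  then slowly: 3
  slowly then: 3
  … (9 more, each ≤ 2)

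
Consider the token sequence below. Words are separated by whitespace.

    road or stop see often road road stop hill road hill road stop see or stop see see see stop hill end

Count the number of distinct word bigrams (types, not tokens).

22 tokens → 21 bigram windows in total.
Repeated bigrams (each contributes count−1 duplicates):
  stop see: 3
  hill road: 2
  or stop: 2
  road stop: 2
  see see: 2
  stop hill: 2
7 duplicate windows → 21 − 7 = 14 distinct.

14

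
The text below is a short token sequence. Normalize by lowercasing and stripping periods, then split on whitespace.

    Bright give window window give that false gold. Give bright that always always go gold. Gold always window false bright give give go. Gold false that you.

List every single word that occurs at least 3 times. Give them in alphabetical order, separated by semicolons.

always; bright; false; give; gold; that; window

Unigram counts meeting the condition (at least 3 times):
  always: 3
  bright: 3
  false: 3
  give: 5
  gold: 4
  that: 3
  window: 3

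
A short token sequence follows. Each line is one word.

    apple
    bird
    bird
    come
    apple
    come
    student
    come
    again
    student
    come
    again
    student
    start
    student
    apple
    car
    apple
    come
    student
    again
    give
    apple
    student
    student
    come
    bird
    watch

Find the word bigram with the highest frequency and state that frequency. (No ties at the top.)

"student come", 3 times

Bigram frequencies (highest first):
  student come: 3
  apple come: 2
  come student: 2
  come again: 2
  again student: 2
  apple bird: 1
  … (15 more, each ≤ 1)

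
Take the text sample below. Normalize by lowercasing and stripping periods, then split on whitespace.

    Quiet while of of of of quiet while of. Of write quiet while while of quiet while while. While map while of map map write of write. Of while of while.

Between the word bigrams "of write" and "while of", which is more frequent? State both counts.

"of write": 2 occurrences
"while of": 5 occurrences

"while of" (5 vs 2)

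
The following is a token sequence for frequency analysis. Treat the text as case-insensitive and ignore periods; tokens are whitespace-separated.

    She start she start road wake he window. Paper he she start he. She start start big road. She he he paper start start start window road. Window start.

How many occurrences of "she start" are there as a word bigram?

4

Scanning the 28 overlapping bigram windows for "she start":
  position 1–2: she start
  position 3–4: she start
  position 11–12: she start
  position 14–15: she start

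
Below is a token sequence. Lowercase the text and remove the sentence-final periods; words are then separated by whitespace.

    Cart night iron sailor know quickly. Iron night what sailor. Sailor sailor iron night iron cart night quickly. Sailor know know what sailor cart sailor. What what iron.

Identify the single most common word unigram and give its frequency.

Unigram frequencies (highest first):
  sailor: 7
  iron: 5
  night: 4
  what: 4
  cart: 3
  know: 3
  … (1 more, each ≤ 2)

"sailor", 7 times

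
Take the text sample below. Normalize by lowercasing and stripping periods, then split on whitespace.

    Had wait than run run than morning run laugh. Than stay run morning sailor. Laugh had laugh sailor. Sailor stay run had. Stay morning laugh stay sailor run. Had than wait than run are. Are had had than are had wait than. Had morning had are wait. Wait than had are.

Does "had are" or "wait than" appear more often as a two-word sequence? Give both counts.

"wait than" (4 vs 2)

"had are": 2 occurrences
"wait than": 4 occurrences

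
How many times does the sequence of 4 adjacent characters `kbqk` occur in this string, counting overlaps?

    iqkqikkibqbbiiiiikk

Sliding a length-4 window over the 19 characters (16 positions):
  (no match at any position)

0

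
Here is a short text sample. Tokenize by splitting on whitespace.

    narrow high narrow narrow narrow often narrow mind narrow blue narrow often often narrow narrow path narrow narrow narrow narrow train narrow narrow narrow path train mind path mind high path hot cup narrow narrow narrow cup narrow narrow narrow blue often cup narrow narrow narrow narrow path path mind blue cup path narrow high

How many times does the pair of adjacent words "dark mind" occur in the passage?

Scanning the 54 overlapping bigram windows for "dark mind":
  (none found)

0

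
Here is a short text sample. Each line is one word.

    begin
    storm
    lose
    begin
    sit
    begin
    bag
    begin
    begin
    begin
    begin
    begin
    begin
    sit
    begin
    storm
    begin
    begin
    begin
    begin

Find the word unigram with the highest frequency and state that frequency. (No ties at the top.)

"begin", 14 times

Unigram frequencies (highest first):
  begin: 14
  storm: 2
  sit: 2
  lose: 1
  bag: 1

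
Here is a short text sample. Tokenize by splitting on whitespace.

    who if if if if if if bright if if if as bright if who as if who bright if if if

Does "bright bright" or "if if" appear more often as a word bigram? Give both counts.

"bright bright": 0 occurrences
"if if": 9 occurrences

"if if" (9 vs 0)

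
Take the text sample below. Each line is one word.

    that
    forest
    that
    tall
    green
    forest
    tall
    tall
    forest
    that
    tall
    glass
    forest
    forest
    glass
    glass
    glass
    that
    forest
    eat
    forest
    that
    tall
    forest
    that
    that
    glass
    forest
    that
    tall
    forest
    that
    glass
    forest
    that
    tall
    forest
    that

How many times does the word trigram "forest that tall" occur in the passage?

Scanning the 36 overlapping trigram windows for "forest that tall":
  position 2–4: forest that tall
  position 9–11: forest that tall
  position 21–23: forest that tall
  position 28–30: forest that tall
  position 34–36: forest that tall

5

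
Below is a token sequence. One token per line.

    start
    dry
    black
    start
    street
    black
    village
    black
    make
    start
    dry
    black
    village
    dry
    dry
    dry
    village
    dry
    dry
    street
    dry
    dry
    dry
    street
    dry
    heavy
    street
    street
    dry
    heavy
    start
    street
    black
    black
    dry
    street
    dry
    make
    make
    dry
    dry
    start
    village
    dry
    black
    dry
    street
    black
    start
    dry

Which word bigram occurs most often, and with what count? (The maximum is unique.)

Bigram frequencies (highest first):
  dry dry: 6
  dry street: 4
  street dry: 4
  start dry: 3
  dry black: 3
  street black: 3
  … (19 more, each ≤ 3)

"dry dry", 6 times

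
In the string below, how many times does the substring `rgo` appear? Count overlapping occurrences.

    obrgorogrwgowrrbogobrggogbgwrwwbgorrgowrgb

2

Sliding a length-3 window over the 42 characters (40 positions):
  position 3–5: rgo
  position 36–38: rgo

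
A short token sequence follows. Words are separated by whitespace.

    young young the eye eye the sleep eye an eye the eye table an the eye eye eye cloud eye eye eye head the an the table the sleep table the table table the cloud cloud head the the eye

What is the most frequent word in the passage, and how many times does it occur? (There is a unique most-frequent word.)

Unigram frequencies (highest first):
  eye: 12
  the: 11
  table: 5
  an: 3
  cloud: 3
  young: 2
  … (2 more, each ≤ 2)

"eye", 12 times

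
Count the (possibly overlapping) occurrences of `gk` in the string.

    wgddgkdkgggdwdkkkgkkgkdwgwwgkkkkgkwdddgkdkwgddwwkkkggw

6

Sliding a length-2 window over the 54 characters (53 positions):
  position 5–6: gk
  position 18–19: gk
  position 21–22: gk
  position 28–29: gk
  position 33–34: gk
  position 39–40: gk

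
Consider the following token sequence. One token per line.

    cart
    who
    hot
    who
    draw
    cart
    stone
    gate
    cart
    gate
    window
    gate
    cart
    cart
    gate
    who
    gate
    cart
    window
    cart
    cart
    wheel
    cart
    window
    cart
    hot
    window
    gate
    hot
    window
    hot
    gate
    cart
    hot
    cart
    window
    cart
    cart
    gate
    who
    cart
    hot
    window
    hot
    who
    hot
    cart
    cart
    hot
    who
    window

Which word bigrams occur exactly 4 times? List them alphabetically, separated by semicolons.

cart cart; cart hot; gate cart

Bigram counts meeting the condition (exactly 4 times):
  cart cart: 4
  cart hot: 4
  gate cart: 4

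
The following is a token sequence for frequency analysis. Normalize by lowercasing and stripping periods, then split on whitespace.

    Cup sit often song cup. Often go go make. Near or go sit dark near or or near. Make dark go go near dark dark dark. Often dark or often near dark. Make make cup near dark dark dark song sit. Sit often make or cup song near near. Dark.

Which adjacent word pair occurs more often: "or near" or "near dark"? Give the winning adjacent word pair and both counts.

"or near": 1 occurrence
"near dark": 4 occurrences

"near dark" (4 vs 1)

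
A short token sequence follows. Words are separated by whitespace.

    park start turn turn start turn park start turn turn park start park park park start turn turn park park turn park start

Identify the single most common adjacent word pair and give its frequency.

"park start", 5 times

Bigram frequencies (highest first):
  park start: 5
  start turn: 4
  turn park: 4
  turn turn: 3
  park park: 3
  turn start: 1
  … (2 more, each ≤ 1)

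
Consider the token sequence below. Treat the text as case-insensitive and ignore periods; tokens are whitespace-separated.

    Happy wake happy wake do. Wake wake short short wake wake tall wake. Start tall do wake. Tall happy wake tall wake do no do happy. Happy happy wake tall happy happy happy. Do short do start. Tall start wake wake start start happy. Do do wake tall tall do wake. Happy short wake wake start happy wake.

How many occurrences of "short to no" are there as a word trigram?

0

Scanning the 56 overlapping trigram windows for "short to no":
  (none found)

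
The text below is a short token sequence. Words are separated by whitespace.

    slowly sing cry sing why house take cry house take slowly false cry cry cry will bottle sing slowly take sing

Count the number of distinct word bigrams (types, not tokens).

18

21 tokens → 20 bigram windows in total.
Repeated bigrams (each contributes count−1 duplicates):
  cry cry: 2
  house take: 2
2 duplicate windows → 20 − 2 = 18 distinct.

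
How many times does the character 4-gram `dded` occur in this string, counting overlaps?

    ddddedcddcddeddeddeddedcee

5

Sliding a length-4 window over the 26 characters (23 positions):
  position 3–6: dded
  position 11–14: dded
  position 14–17: dded
  position 17–20: dded
  position 20–23: dded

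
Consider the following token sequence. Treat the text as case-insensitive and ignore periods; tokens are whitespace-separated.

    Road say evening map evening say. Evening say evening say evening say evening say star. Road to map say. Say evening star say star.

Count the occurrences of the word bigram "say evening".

6

Scanning the 23 overlapping bigram windows for "say evening":
  position 2–3: say evening
  position 6–7: say evening
  position 8–9: say evening
  position 10–11: say evening
  position 12–13: say evening
  position 20–21: say evening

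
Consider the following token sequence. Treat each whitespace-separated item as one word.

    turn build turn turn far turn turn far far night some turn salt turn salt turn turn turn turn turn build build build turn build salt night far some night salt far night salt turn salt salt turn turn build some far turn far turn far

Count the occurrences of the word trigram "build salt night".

Scanning the 44 overlapping trigram windows for "build salt night":
  position 25–27: build salt night

1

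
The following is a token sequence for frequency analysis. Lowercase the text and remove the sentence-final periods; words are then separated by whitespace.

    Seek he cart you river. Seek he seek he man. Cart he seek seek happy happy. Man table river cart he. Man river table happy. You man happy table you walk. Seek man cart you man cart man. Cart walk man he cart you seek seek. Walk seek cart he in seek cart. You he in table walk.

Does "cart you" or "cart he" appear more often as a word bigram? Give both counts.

"cart you" (4 vs 3)

"cart you": 4 occurrences
"cart he": 3 occurrences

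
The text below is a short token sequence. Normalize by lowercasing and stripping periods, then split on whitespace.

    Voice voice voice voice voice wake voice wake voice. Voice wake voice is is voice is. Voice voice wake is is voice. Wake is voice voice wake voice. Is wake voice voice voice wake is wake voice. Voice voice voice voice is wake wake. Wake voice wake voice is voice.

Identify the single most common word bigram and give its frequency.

Bigram frequencies (highest first):
  voice voice: 13
  voice wake: 8
  wake voice: 8
  voice is: 5
  is voice: 5
  wake is: 3
  … (3 more, each ≤ 3)

"voice voice", 13 times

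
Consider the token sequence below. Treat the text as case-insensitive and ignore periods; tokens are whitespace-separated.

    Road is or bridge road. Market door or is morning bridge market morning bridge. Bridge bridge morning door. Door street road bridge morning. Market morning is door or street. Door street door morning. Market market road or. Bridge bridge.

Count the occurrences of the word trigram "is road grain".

Scanning the 37 overlapping trigram windows for "is road grain":
  (none found)

0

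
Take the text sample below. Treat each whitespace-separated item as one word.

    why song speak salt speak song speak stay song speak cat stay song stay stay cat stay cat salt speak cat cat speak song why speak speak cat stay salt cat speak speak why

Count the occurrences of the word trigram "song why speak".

Scanning the 32 overlapping trigram windows for "song why speak":
  position 24–26: song why speak

1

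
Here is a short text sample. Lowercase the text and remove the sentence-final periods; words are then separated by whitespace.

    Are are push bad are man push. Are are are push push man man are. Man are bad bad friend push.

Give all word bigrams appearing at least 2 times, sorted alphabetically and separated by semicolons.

Bigram counts meeting the condition (at least 2 times):
  are are: 3
  are man: 2
  are push: 2
  man are: 2

are are; are man; are push; man are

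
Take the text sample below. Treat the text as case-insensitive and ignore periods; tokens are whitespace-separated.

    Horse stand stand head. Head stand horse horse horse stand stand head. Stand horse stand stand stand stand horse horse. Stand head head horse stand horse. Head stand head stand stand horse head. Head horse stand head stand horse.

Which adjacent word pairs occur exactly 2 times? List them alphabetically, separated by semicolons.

Bigram counts meeting the condition (exactly 2 times):
  head horse: 2
  horse head: 2

head horse; horse head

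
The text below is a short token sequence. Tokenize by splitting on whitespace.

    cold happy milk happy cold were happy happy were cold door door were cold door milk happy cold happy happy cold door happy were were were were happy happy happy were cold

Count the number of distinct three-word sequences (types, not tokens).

32 tokens → 30 trigram windows in total.
Repeated trigrams (each contributes count−1 duplicates):
  happy happy were: 2
  happy were cold: 2
  milk happy cold: 2
  were cold door: 2
  were happy happy: 2
  were were were: 2
6 duplicate windows → 30 − 6 = 24 distinct.

24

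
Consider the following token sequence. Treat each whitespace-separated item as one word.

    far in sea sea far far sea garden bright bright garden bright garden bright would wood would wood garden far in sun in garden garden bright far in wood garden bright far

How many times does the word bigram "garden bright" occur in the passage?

5

Scanning the 31 overlapping bigram windows for "garden bright":
  position 8–9: garden bright
  position 11–12: garden bright
  position 13–14: garden bright
  position 25–26: garden bright
  position 30–31: garden bright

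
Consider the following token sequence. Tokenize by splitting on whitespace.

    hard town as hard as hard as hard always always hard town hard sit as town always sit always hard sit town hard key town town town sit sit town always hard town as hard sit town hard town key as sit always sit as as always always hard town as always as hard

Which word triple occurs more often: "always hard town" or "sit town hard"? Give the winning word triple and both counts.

"always hard town" (3 vs 2)

"always hard town": 3 occurrences
"sit town hard": 2 occurrences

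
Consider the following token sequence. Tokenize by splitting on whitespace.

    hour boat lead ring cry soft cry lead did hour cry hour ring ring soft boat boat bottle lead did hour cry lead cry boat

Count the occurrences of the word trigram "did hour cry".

Scanning the 23 overlapping trigram windows for "did hour cry":
  position 9–11: did hour cry
  position 20–22: did hour cry

2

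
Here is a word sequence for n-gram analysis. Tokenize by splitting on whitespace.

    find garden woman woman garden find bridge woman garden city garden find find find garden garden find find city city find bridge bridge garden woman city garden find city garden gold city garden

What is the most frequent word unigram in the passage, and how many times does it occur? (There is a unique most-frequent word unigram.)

Unigram frequencies (highest first):
  garden: 10
  find: 9
  city: 6
  woman: 4
  bridge: 3
  gold: 1

"garden", 10 times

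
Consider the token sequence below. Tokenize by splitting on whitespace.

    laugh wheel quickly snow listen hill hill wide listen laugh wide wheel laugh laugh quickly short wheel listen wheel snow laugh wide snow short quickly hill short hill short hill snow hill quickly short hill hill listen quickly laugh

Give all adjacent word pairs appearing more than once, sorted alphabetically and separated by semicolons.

Bigram counts meeting the condition (more than once):
  hill hill: 2
  hill short: 2
  laugh wide: 2
  quickly short: 2
  short hill: 3

hill hill; hill short; laugh wide; quickly short; short hill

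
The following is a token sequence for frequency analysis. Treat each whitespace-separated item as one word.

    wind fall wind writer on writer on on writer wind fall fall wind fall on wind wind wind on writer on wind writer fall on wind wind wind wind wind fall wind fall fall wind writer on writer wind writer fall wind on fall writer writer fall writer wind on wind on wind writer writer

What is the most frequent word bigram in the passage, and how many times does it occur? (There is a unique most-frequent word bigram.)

Bigram frequencies (highest first):
  wind wind: 6
  wind fall: 5
  fall wind: 5
  wind writer: 5
  on wind: 5
  writer on: 4
  … (10 more, each ≤ 4)

"wind wind", 6 times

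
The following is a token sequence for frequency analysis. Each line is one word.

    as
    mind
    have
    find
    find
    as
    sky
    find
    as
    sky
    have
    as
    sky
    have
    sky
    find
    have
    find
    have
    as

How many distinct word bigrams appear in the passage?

11

20 tokens → 19 bigram windows in total.
Repeated bigrams (each contributes count−1 duplicates):
  as sky: 3
  find as: 2
  find have: 2
  have as: 2
  have find: 2
  sky find: 2
  sky have: 2
8 duplicate windows → 19 − 8 = 11 distinct.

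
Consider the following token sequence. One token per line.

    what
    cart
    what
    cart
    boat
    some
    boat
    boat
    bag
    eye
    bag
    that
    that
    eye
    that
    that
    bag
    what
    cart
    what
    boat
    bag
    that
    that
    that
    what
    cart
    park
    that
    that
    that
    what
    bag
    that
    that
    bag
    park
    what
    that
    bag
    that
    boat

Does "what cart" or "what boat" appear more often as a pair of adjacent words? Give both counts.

"what cart": 4 occurrences
"what boat": 1 occurrence

"what cart" (4 vs 1)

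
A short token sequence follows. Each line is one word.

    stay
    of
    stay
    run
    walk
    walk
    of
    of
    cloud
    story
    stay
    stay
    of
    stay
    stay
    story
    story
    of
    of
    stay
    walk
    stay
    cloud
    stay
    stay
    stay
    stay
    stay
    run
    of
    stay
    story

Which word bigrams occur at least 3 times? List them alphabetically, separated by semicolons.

of stay; stay stay

Bigram counts meeting the condition (at least 3 times):
  of stay: 4
  stay stay: 6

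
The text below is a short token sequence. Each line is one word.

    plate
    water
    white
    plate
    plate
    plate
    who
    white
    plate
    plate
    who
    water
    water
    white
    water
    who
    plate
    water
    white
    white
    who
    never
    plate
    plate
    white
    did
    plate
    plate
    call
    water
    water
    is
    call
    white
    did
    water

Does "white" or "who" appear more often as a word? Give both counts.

"white" (7 vs 4)

"white": 7 occurrences
"who": 4 occurrences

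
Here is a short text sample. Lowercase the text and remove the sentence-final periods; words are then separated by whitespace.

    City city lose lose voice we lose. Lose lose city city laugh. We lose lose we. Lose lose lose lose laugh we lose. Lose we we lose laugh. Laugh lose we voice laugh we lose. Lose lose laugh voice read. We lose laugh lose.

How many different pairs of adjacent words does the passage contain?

44 tokens → 43 bigram windows in total.
Repeated bigrams (each contributes count−1 duplicates):
  lose lose: 10
  we lose: 7
  lose laugh: 4
  laugh we: 3
  lose we: 3
  city city: 2
  laugh lose: 2
24 duplicate windows → 43 − 24 = 19 distinct.

19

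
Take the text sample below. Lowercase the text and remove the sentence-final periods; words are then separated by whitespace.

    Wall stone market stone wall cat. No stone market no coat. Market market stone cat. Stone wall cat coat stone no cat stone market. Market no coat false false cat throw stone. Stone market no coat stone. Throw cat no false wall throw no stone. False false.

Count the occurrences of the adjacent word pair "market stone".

2

Scanning the 46 overlapping bigram windows for "market stone":
  position 3–4: market stone
  position 13–14: market stone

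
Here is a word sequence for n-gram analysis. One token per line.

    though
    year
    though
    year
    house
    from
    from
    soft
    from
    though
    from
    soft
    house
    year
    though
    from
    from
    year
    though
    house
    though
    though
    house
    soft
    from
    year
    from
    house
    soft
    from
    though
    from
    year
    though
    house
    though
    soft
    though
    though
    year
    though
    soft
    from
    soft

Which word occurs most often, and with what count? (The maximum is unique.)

Unigram frequencies (highest first):
  though: 13
  from: 11
  year: 7
  soft: 7
  house: 6

"though", 13 times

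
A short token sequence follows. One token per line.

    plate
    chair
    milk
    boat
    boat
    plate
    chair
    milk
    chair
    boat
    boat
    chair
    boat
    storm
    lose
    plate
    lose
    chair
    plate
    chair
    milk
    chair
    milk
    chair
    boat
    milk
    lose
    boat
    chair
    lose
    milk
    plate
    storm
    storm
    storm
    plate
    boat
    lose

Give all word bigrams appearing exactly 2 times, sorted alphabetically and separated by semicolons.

Bigram counts meeting the condition (exactly 2 times):
  boat boat: 2
  boat chair: 2
  storm storm: 2

boat boat; boat chair; storm storm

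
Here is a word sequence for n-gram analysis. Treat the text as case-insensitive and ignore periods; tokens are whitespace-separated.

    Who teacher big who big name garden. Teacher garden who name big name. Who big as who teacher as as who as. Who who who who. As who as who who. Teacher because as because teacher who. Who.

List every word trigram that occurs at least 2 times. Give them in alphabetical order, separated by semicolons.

Trigram counts meeting the condition (at least 2 times):
  as who as: 2
  as who who: 2
  who as who: 3
  who who who: 2

as who as; as who who; who as who; who who who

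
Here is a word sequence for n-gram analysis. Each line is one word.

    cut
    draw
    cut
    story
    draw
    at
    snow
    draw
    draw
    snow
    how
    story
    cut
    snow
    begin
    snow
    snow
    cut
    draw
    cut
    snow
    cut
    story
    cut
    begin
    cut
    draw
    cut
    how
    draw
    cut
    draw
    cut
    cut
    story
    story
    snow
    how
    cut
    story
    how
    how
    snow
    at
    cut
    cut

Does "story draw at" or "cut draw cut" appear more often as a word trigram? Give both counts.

"cut draw cut" (4 vs 1)

"story draw at": 1 occurrence
"cut draw cut": 4 occurrences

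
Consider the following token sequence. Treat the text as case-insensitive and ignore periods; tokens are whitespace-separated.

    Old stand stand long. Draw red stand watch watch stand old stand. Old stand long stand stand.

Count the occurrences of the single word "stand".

8

Scanning the 17 tokens for "stand":
  position 2: stand
  position 3: stand
  position 7: stand
  position 10: stand
  position 12: stand
  position 14: stand
  position 16: stand
  position 17: stand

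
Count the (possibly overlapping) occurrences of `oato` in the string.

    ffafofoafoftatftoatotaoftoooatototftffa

Sliding a length-4 window over the 39 characters (36 positions):
  position 17–20: oato
  position 28–31: oato

2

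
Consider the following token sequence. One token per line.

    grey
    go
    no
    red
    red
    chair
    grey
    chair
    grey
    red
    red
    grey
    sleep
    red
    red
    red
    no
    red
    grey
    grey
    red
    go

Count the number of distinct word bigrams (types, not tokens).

22 tokens → 21 bigram windows in total.
Repeated bigrams (each contributes count−1 duplicates):
  red red: 4
  chair grey: 2
  grey red: 2
  no red: 2
  red grey: 2
7 duplicate windows → 21 − 7 = 14 distinct.

14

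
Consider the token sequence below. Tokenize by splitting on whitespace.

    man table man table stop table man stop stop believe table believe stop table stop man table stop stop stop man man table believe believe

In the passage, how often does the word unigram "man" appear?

6

Scanning the 25 tokens for "man":
  position 1: man
  position 3: man
  position 7: man
  position 16: man
  position 21: man
  position 22: man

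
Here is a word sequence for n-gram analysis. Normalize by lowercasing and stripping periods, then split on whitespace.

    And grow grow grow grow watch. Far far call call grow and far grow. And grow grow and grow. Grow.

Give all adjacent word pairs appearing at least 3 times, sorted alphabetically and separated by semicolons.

Bigram counts meeting the condition (at least 3 times):
  and grow: 3
  grow and: 3
  grow grow: 5

and grow; grow and; grow grow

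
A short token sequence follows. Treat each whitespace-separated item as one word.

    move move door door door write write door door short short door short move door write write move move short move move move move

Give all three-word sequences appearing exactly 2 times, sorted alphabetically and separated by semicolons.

Trigram counts meeting the condition (exactly 2 times):
  door write write: 2
  move move move: 2

door write write; move move move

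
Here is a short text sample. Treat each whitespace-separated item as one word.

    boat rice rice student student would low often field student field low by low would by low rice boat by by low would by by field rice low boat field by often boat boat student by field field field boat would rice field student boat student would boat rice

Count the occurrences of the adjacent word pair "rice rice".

1

Scanning the 48 overlapping bigram windows for "rice rice":
  position 2–3: rice rice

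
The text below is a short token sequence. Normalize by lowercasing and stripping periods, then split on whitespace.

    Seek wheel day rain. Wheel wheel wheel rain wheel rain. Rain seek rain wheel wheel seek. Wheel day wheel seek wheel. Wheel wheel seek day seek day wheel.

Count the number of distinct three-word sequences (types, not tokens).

21

28 tokens → 26 trigram windows in total.
Repeated trigrams (each contributes count−1 duplicates):
  rain wheel wheel: 2
  seek wheel day: 2
  wheel seek wheel: 2
  wheel wheel seek: 2
  wheel wheel wheel: 2
5 duplicate windows → 26 − 5 = 21 distinct.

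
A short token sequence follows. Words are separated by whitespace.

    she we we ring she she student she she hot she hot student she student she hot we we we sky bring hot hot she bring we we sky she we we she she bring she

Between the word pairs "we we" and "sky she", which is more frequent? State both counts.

"we we": 5 occurrences
"sky she": 1 occurrence

"we we" (5 vs 1)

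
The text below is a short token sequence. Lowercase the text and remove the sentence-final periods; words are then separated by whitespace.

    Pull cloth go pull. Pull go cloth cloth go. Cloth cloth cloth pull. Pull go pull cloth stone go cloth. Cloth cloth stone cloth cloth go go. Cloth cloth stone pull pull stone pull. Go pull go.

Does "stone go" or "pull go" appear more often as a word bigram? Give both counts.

"pull go" (4 vs 1)

"stone go": 1 occurrence
"pull go": 4 occurrences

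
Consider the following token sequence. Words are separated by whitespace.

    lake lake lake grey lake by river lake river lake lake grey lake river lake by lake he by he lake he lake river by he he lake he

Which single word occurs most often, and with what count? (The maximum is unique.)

"lake", 13 times

Unigram frequencies (highest first):
  lake: 13
  he: 6
  by: 4
  river: 4
  grey: 2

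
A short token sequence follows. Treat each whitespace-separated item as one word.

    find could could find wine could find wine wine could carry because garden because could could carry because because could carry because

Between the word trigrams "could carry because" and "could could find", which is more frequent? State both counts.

"could carry because": 3 occurrences
"could could find": 1 occurrence

"could carry because" (3 vs 1)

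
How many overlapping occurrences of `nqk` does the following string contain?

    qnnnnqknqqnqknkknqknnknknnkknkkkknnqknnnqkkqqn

5

Sliding a length-3 window over the 46 characters (44 positions):
  position 5–7: nqk
  position 11–13: nqk
  position 17–19: nqk
  position 35–37: nqk
  position 40–42: nqk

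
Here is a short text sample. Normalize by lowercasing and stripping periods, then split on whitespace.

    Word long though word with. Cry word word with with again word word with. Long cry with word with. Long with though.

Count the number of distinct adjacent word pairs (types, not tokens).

22 tokens → 21 bigram windows in total.
Repeated bigrams (each contributes count−1 duplicates):
  word with: 4
  with long: 2
  word word: 2
5 duplicate windows → 21 − 5 = 16 distinct.

16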